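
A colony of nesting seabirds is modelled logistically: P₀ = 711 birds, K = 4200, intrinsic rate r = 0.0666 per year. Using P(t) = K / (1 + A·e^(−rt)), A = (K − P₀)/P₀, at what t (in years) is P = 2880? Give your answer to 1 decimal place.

A = (4200 − 711)/711 = 4.90717
2880 = 4200/(1 + 4.90717·e^(−0.0666t)) → 1 + 4.90717·e^(−0.0666t) = 1.45833
e^(−0.0666t) = 0.093401 → t = ln(10.70656)/0.0666 = 2.37086/0.0666

t ≈ 35.6 years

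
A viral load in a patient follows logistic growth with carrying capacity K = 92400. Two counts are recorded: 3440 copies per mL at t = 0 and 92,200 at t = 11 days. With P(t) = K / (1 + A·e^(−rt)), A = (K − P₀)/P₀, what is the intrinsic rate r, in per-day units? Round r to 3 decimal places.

r ≈ 0.853 per day

A = (92400 − 3440)/3440 = 25.86047
92200 = 92400/(1 + 25.86047·e^(−r·11)) → e^(−11r) = (1.00217 − 1)/25.86047 = 0.000084
r = −ln(0.000084)/11 = 9.38611/11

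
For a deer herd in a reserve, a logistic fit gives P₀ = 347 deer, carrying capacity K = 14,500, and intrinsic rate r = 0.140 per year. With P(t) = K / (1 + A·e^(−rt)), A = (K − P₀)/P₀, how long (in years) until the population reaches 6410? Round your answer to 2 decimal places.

t ≈ 24.83 years

A = (14500 − 347)/347 = 40.78674
6410 = 14500/(1 + 40.78674·e^(−0.14t)) → 1 + 40.78674·e^(−0.14t) = 2.26209
e^(−0.14t) = 0.030944 → t = ln(32.31681)/0.14 = 3.47559/0.14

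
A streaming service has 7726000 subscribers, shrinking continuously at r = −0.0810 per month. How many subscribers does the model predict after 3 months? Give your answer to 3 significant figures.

P(3) = 7726000 · e^(-0.081·3) = 7726000 · e^(-0.243)
= 7726000 · 0.78427 ≈ 6059281.72

≈ 6,060,000 subscribers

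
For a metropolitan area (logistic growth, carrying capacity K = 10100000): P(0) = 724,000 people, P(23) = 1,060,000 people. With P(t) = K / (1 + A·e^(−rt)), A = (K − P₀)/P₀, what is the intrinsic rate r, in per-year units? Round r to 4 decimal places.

r ≈ 0.0182 per year

A = (10100000 − 724000)/724000 = 12.95028
1060000 = 10100000/(1 + 12.95028·e^(−r·23)) → e^(−23r) = (9.5283 − 1)/12.95028 = 0.658542
r = −ln(0.658542)/23 = 0.41773/23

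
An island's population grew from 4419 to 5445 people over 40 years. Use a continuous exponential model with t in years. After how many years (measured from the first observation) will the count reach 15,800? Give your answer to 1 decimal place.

r = ln(5445/4419) / 40 ≈ 0.00522 per year
t = ln(15800/4419) / r = 1.2741 / 0.00522 ≈ 244.098

t ≈ 244.1 years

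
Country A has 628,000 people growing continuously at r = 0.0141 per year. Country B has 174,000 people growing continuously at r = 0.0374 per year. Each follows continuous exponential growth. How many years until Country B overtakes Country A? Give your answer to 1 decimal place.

628000·e^(0.0141t) = 174000·e^(0.0374t)
628000/174000 = e^((0.0374 − 0.0141)t) → ln(3.6092) = 0.0233·t
t = 1.28348 / 0.0233

t ≈ 55.1 years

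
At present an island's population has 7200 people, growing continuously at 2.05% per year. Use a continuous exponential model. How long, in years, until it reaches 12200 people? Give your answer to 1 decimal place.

12200 = 7200 · e^(0.0205·t)
t = ln(12200/7200) / 0.0205 = ln(1.69444) / 0.0205 = 0.52735 / 0.0205

t ≈ 25.7 years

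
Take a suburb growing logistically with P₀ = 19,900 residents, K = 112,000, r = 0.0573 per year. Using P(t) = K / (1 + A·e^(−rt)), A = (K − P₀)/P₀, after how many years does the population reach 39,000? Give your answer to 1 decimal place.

A = (112000 − 19900)/19900 = 4.62814
39000 = 112000/(1 + 4.62814·e^(−0.0573t)) → 1 + 4.62814·e^(−0.0573t) = 2.87179
e^(−0.0573t) = 0.404438 → t = ln(2.47257)/0.0573 = 0.90526/0.0573

t ≈ 15.8 years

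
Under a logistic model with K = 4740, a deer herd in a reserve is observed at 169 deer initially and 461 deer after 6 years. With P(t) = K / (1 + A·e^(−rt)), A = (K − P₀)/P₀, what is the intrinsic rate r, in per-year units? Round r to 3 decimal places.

r ≈ 0.178 per year

A = (4740 − 169)/169 = 27.04734
461 = 4740/(1 + 27.04734·e^(−r·6)) → e^(−6r) = (10.282 − 1)/27.04734 = 0.343176
r = −ln(0.343176)/6 = 1.06951/6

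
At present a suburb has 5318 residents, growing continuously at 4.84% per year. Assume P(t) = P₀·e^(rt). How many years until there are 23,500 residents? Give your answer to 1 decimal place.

t ≈ 30.7 years

23500 = 5318 · e^(0.0484·t)
t = ln(23500/5318) / 0.0484 = ln(4.41895) / 0.0484 = 1.4859 / 0.0484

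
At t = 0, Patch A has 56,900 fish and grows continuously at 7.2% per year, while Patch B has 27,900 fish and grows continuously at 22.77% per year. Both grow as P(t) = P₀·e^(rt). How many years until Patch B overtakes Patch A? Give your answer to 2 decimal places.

t ≈ 4.58 years

56900·e^(0.072t) = 27900·e^(0.2277t)
56900/27900 = e^((0.2277 − 0.072)t) → ln(2.03943) = 0.1557·t
t = 0.71267 / 0.1557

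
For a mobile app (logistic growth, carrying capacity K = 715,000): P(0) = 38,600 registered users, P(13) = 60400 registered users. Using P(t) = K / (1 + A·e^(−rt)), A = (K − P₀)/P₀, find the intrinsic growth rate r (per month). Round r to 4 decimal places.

A = (715000 − 38600)/38600 = 17.52332
60400 = 715000/(1 + 17.52332·e^(−r·13)) → e^(−13r) = (11.83775 − 1)/17.52332 = 0.618476
r = −ln(0.618476)/13 = 0.4805/13

r ≈ 0.0370 per month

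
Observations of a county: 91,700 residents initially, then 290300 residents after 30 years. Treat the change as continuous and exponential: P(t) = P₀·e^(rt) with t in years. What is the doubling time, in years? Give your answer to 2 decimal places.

doubling time ≈ 18.04 years

r = ln(290300/91700) / 30 = ln(3.16576) / 30 ≈ 0.038413 per year
doubling time = ln 2 / |r| = 0.69315 / 0.038413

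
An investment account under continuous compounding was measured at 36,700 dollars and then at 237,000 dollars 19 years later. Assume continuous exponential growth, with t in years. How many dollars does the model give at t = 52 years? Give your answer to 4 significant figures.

≈ 6,050,000 dollars

r = ln(237000/36700) / 19 ≈ 0.098173 per year
P(52) = 36700 · e^(0.098173·52) = 36700 · 164.84178 ≈ 6049693.35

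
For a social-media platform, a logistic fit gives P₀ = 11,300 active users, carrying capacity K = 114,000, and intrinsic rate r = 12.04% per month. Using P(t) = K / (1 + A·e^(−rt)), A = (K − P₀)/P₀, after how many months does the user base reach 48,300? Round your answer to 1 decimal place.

A = (114000 − 11300)/11300 = 9.0885
48300 = 114000/(1 + 9.0885·e^(−0.1204t)) → 1 + 9.0885·e^(−0.1204t) = 2.36025
e^(−0.1204t) = 0.149667 → t = ln(6.6815)/0.1204 = 1.89934/0.1204

t ≈ 15.8 months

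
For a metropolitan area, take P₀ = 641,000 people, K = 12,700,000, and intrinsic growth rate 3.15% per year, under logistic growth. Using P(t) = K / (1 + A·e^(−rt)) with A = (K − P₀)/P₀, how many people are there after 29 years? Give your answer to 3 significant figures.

≈ 1,490,000 people

A = (12700000 − 641000)/641000 = 18.81279
P(29) = 12700000 / (1 + 18.81279·e^(−0.0315·29)) = 12700000 / (1 + 18.81279·0.401118)
= 12700000 / 8.54615 ≈ 1486049.81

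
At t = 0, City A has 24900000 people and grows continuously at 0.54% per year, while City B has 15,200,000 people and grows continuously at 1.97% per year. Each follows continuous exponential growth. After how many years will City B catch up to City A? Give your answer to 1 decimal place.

24900000·e^(0.0054t) = 15200000·e^(0.0197t)
24900000/15200000 = e^((0.0197 − 0.0054)t) → ln(1.63816) = 0.0143·t
t = 0.49357 / 0.0143

t ≈ 34.5 years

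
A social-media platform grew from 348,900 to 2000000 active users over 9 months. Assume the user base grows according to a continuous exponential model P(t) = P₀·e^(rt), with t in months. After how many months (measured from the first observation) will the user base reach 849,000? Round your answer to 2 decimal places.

r = ln(2000000/348900) / 9 ≈ 0.194013 per month
t = ln(849000/348900) / r = 0.88927 / 0.194013 ≈ 4.584

t ≈ 4.58 months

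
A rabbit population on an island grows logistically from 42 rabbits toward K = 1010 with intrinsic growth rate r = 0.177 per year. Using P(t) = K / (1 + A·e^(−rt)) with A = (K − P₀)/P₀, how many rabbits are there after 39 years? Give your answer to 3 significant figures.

≈ 987 rabbits

A = (1010 − 42)/42 = 23.04762
P(39) = 1010 / (1 + 23.04762·e^(−0.177·39)) = 1010 / (1 + 23.04762·0.001005)
= 1010 / 1.02316 ≈ 987.14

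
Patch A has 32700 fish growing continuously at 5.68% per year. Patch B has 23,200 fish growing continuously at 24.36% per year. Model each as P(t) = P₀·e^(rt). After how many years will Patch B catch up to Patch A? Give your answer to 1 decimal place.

32700·e^(0.0568t) = 23200·e^(0.2436t)
32700/23200 = e^((0.2436 − 0.0568)t) → ln(1.40948) = 0.1868·t
t = 0.34322 / 0.1868

t ≈ 1.8 years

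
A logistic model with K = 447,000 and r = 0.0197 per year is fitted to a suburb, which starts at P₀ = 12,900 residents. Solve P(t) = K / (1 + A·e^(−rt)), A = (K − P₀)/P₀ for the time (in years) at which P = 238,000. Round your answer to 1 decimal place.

t ≈ 185.1 years

A = (447000 − 12900)/12900 = 33.65116
238000 = 447000/(1 + 33.65116·e^(−0.0197t)) → 1 + 33.65116·e^(−0.0197t) = 1.87815
e^(−0.0197t) = 0.026096 → t = ln(38.32046)/0.0197 = 3.64598/0.0197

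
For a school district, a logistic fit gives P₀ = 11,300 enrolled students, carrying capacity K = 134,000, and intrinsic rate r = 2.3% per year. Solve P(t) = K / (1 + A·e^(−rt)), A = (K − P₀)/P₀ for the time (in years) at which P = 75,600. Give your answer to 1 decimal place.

A = (134000 − 11300)/11300 = 10.85841
75600 = 134000/(1 + 10.85841·e^(−0.023t)) → 1 + 10.85841·e^(−0.023t) = 1.77249
e^(−0.023t) = 0.071142 → t = ln(14.05643)/0.023 = 2.64308/0.023

t ≈ 114.9 years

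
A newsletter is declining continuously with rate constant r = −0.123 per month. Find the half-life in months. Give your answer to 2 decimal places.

half-life ≈ 5.64 months

half-life = ln(2) / |r| = 0.69315 / 0.123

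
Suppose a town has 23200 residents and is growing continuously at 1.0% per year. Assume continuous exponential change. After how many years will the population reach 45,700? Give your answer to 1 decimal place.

t ≈ 67.8 years

45700 = 23200 · e^(0.01·t)
t = ln(45700/23200) / 0.01 = ln(1.96983) / 0.01 = 0.67795 / 0.01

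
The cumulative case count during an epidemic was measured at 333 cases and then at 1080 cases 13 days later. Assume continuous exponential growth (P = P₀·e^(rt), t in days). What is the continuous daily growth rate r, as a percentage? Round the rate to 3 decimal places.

1080 = 333 · e^(r·13)
e^(13r) = 1080/333 = 3.24324
r = ln(3.24324) / 13 = 1.17657 / 13

r ≈ 9.051% per day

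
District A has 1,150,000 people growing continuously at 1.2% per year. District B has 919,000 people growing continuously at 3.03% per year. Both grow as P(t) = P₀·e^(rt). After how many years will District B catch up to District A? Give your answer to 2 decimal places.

1150000·e^(0.012t) = 919000·e^(0.0303t)
1150000/919000 = e^((0.0303 − 0.012)t) → ln(1.25136) = 0.0183·t
t = 0.22423 / 0.0183

t ≈ 12.25 years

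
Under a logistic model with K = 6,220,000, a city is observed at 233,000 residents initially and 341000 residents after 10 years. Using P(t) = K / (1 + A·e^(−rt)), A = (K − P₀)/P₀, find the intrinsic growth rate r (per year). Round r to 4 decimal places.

A = (6220000 − 233000)/233000 = 25.69528
341000 = 6220000/(1 + 25.69528·e^(−r·10)) → e^(−10r) = (18.24047 − 1)/25.69528 = 0.670959
r = −ln(0.670959)/10 = 0.39905/10

r ≈ 0.0399 per year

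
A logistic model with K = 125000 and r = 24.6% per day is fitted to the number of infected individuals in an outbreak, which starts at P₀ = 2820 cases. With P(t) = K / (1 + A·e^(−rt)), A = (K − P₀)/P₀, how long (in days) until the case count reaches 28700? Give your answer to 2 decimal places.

t ≈ 10.40 days

A = (125000 − 2820)/2820 = 43.32624
28700 = 125000/(1 + 43.32624·e^(−0.246t)) → 1 + 43.32624·e^(−0.246t) = 4.3554
e^(−0.246t) = 0.077445 → t = ln(12.91239)/0.246 = 2.55819/0.246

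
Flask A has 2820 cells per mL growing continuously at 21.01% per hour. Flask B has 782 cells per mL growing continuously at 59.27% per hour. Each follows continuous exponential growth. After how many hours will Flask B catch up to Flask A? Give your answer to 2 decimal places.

t ≈ 3.35 hours

2820·e^(0.2101t) = 782·e^(0.5927t)
2820/782 = e^((0.5927 − 0.2101)t) → ln(3.60614) = 0.3826·t
t = 1.28264 / 0.3826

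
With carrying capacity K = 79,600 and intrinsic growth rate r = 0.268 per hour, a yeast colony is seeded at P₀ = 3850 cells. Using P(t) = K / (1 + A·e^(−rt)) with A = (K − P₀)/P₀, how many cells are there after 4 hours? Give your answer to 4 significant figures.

≈ 10,290 cells

A = (79600 − 3850)/3850 = 19.67532
P(4) = 79600 / (1 + 19.67532·e^(−0.268·4)) = 79600 / (1 + 19.67532·0.342323)
= 79600 / 7.73532 ≈ 10290.46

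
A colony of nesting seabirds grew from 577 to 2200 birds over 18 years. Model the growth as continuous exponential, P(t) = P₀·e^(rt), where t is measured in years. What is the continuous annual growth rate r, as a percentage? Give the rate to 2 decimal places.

r ≈ 7.44% per year

2200 = 577 · e^(r·18)
e^(18r) = 2200/577 = 3.81282
r = ln(3.81282) / 18 = 1.33837 / 18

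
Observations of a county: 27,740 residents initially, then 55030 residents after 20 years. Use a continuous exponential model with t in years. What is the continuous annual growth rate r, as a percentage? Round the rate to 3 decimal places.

55030 = 27740 · e^(r·20)
e^(20r) = 55030/27740 = 1.98378
r = ln(1.98378) / 20 = 0.685 / 20

r ≈ 3.425% per year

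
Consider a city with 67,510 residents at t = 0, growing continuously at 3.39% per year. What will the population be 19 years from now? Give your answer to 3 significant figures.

≈ 129,000 residents

P(19) = 67510 · e^(0.0339·19) = 67510 · e^(0.6441)
= 67510 · 1.90427 ≈ 128557.43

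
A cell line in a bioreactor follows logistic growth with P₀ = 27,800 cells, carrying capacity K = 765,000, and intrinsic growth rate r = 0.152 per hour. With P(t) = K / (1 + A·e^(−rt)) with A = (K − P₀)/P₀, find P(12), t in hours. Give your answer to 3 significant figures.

≈ 145,000 cells

A = (765000 − 27800)/27800 = 26.51799
P(12) = 765000 / (1 + 26.51799·e^(−0.152·12)) = 765000 / (1 + 26.51799·0.161379)
= 765000 / 5.27944 ≈ 144901.61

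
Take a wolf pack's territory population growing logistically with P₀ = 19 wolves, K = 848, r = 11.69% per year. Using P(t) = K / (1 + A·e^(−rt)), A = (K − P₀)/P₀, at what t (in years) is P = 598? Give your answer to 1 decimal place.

t ≈ 39.8 years

A = (848 − 19)/19 = 43.63158
598 = 848/(1 + 43.63158·e^(−0.1169t)) → 1 + 43.63158·e^(−0.1169t) = 1.41806
e^(−0.1169t) = 0.009582 → t = ln(104.36674)/0.1169 = 4.64791/0.1169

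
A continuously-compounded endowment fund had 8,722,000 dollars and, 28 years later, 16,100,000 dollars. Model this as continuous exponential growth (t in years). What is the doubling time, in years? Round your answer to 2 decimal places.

doubling time ≈ 31.66 years

r = ln(16100000/8722000) / 28 = ln(1.84591) / 28 ≈ 0.021892 per year
doubling time = ln 2 / |r| = 0.69315 / 0.021892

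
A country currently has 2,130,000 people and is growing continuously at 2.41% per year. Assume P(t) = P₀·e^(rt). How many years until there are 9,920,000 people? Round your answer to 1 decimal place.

t ≈ 63.8 years

9920000 = 2130000 · e^(0.0241·t)
t = ln(9920000/2130000) / 0.0241 = ln(4.65728) / 0.0241 = 1.53843 / 0.0241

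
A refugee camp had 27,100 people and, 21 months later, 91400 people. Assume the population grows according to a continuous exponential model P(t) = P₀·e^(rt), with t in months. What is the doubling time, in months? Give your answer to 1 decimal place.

doubling time ≈ 12.0 months

r = ln(91400/27100) / 21 = ln(3.37269) / 21 ≈ 0.057891 per month
doubling time = ln 2 / |r| = 0.69315 / 0.057891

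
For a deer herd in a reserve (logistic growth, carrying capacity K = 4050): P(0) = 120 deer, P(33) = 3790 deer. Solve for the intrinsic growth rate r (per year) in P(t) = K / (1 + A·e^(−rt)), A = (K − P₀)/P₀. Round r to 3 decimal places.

A = (4050 − 120)/120 = 32.75
3790 = 4050/(1 + 32.75·e^(−r·33)) → e^(−33r) = (1.0686 − 1)/32.75 = 0.002095
r = −ln(0.002095)/33 = 6.16834/33

r ≈ 0.187 per year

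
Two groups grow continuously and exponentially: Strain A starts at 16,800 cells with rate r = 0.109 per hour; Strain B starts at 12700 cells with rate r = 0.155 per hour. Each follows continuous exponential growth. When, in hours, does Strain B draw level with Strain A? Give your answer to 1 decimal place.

16800·e^(0.109t) = 12700·e^(0.155t)
16800/12700 = e^((0.155 − 0.109)t) → ln(1.32283) = 0.046·t
t = 0.27978 / 0.046

t ≈ 6.1 hours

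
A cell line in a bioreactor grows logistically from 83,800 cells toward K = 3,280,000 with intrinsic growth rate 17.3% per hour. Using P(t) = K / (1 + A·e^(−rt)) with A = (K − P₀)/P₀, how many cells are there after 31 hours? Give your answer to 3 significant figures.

≈ 2,780,000 cells

A = (3280000 − 83800)/83800 = 38.14081
P(31) = 3280000 / (1 + 38.14081·e^(−0.173·31)) = 3280000 / (1 + 38.14081·0.004687)
= 3280000 / 1.17876 ≈ 2782586.76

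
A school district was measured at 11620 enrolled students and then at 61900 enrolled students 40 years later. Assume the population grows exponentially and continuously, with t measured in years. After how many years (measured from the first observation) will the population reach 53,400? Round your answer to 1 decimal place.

t ≈ 36.5 years

r = ln(61900/11620) / 40 ≈ 0.04182 per year
t = ln(53400/11620) / r = 1.52508 / 0.04182 ≈ 36.468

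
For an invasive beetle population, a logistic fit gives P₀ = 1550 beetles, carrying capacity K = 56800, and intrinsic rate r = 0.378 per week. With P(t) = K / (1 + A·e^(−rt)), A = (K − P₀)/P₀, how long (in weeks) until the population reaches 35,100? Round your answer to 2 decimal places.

t ≈ 10.73 weeks

A = (56800 − 1550)/1550 = 35.64516
35100 = 56800/(1 + 35.64516·e^(−0.378t)) → 1 + 35.64516·e^(−0.378t) = 1.61823
e^(−0.378t) = 0.017344 → t = ln(57.65646)/0.378 = 4.0545/0.378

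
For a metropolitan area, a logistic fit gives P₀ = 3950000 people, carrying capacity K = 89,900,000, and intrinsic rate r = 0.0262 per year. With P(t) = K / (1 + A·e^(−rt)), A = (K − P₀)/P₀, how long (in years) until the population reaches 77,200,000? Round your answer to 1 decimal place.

t ≈ 186.4 years

A = (89900000 − 3950000)/3950000 = 21.75949
77200000 = 89900000/(1 + 21.75949·e^(−0.0262t)) → 1 + 21.75949·e^(−0.0262t) = 1.16451
e^(−0.0262t) = 0.00756 → t = ln(132.27031)/0.0262 = 4.88485/0.0262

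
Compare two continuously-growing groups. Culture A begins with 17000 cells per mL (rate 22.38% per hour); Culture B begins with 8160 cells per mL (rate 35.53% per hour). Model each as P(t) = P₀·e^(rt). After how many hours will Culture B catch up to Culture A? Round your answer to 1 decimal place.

t ≈ 5.6 hours

17000·e^(0.2238t) = 8160·e^(0.3553t)
17000/8160 = e^((0.3553 − 0.2238)t) → ln(2.08333) = 0.1315·t
t = 0.73397 / 0.1315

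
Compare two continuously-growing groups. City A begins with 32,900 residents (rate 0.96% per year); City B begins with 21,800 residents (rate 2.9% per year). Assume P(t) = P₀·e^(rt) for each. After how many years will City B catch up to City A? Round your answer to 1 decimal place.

t ≈ 21.2 years

32900·e^(0.0096t) = 21800·e^(0.029t)
32900/21800 = e^((0.029 − 0.0096)t) → ln(1.50917) = 0.0194·t
t = 0.41156 / 0.0194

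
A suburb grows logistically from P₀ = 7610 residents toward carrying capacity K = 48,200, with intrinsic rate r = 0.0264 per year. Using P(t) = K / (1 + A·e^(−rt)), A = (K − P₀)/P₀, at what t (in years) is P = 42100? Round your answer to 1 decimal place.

t ≈ 136.6 years

A = (48200 − 7610)/7610 = 5.33377
42100 = 48200/(1 + 5.33377·e^(−0.0264t)) → 1 + 5.33377·e^(−0.0264t) = 1.14489
e^(−0.0264t) = 0.027165 → t = ln(36.81177)/0.0264 = 3.60582/0.0264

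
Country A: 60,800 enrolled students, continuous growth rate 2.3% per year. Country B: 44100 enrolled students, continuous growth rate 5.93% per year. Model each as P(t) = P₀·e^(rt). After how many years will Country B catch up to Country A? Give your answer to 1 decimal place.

60800·e^(0.023t) = 44100·e^(0.0593t)
60800/44100 = e^((0.0593 − 0.023)t) → ln(1.37868) = 0.0363·t
t = 0.32113 / 0.0363

t ≈ 8.8 years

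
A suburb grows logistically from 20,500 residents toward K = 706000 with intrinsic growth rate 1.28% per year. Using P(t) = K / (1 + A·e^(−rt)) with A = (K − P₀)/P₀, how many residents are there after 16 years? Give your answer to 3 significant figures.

A = (706000 − 20500)/20500 = 33.43902
P(16) = 706000 / (1 + 33.43902·e^(−0.0128·16)) = 706000 / (1 + 33.43902·0.81481)
= 706000 / 28.24646 ≈ 24994.28

≈ 25,000 residents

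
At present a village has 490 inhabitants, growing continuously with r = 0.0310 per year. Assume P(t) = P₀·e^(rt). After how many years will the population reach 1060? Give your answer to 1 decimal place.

t ≈ 24.9 years

1060 = 490 · e^(0.031·t)
t = ln(1060/490) / 0.031 = ln(2.16327) / 0.031 = 0.77162 / 0.031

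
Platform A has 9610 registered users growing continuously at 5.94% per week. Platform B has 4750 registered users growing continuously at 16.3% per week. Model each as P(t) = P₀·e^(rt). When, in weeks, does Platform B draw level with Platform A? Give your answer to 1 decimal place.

9610·e^(0.0594t) = 4750·e^(0.163t)
9610/4750 = e^((0.163 − 0.0594)t) → ln(2.02316) = 0.1036·t
t = 0.70466 / 0.1036

t ≈ 6.8 weeks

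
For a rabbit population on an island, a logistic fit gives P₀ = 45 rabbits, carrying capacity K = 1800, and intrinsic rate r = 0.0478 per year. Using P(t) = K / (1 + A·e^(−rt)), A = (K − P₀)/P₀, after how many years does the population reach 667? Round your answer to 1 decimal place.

t ≈ 65.6 years

A = (1800 − 45)/45 = 39
667 = 1800/(1 + 39·e^(−0.0478t)) → 1 + 39·e^(−0.0478t) = 2.69865
e^(−0.0478t) = 0.043555 → t = ln(22.9594)/0.0478 = 3.13373/0.0478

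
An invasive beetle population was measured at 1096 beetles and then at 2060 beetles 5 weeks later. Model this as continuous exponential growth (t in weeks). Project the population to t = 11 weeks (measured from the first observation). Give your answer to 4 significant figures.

≈ 4,393 beetles

r = ln(2060/1096) / 5 ≈ 0.126208 per week
P(11) = 1096 · e^(0.126208·11) = 1096 · 4.00797 ≈ 4392.74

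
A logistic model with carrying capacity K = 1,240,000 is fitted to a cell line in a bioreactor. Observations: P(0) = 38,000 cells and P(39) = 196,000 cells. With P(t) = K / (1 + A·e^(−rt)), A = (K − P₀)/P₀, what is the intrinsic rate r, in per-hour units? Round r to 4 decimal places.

r ≈ 0.0457 per hour

A = (1240000 − 38000)/38000 = 31.63158
196000 = 1240000/(1 + 31.63158·e^(−r·39)) → e^(−39r) = (6.32653 − 1)/31.63158 = 0.168393
r = −ln(0.168393)/39 = 1.78146/39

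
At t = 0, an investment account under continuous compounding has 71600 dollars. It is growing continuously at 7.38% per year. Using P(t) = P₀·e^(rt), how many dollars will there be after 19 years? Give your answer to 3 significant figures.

P(19) = 71600 · e^(0.0738·19) = 71600 · e^(1.4022)
= 71600 · 4.06413 ≈ 290991.8

≈ 291,000 dollars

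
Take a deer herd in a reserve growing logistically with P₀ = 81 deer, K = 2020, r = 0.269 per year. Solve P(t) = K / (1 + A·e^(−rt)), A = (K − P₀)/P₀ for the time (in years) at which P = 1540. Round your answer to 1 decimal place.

A = (2020 − 81)/81 = 23.93827
1540 = 2020/(1 + 23.93827·e^(−0.269t)) → 1 + 23.93827·e^(−0.269t) = 1.31169
e^(−0.269t) = 0.013021 → t = ln(76.80195)/0.269 = 4.34123/0.269

t ≈ 16.1 years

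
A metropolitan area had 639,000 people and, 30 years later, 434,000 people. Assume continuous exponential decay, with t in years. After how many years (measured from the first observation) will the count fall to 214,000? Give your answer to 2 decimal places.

t ≈ 84.83 years

r = ln(434000/639000) / 30 ≈ -0.012895 per year
t = ln(214000/639000) / r = -1.09393 / -0.012895 ≈ 84.831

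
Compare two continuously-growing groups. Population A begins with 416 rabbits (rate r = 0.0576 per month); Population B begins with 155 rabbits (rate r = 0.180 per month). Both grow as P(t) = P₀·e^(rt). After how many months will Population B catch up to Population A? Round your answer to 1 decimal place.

t ≈ 8.1 months

416·e^(0.0576t) = 155·e^(0.18t)
416/155 = e^((0.18 − 0.0576)t) → ln(2.68387) = 0.1224·t
t = 0.98726 / 0.1224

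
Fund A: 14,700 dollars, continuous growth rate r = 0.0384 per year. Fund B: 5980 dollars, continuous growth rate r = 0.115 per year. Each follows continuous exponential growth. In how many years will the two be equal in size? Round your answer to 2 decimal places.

14700·e^(0.0384t) = 5980·e^(0.115t)
14700/5980 = e^((0.115 − 0.0384)t) → ln(2.45819) = 0.0766·t
t = 0.89943 / 0.0766

t ≈ 11.74 years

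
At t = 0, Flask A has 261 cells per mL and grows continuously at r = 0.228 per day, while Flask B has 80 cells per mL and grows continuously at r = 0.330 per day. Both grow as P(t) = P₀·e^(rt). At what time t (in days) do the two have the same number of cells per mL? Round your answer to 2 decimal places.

t ≈ 11.59 days

261·e^(0.228t) = 80·e^(0.33t)
261/80 = e^((0.33 − 0.228)t) → ln(3.2625) = 0.102·t
t = 1.18249 / 0.102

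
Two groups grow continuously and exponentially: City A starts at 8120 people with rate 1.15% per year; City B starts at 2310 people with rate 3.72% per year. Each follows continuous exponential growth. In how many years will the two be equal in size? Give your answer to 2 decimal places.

8120·e^(0.0115t) = 2310·e^(0.0372t)
8120/2310 = e^((0.0372 − 0.0115)t) → ln(3.51515) = 0.0257·t
t = 1.25708 / 0.0257

t ≈ 48.91 years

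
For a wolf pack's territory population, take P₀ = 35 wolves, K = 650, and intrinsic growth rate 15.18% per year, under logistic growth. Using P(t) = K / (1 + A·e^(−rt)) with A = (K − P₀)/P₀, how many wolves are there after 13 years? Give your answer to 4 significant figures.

≈ 188.8 wolves

A = (650 − 35)/35 = 17.57143
P(13) = 650 / (1 + 17.57143·e^(−0.1518·13)) = 650 / (1 + 17.57143·0.138984)
= 650 / 3.44214 ≈ 188.84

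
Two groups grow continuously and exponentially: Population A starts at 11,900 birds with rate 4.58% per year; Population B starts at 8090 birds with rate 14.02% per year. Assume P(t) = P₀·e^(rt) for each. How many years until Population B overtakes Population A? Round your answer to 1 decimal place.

t ≈ 4.1 years

11900·e^(0.0458t) = 8090·e^(0.1402t)
11900/8090 = e^((0.1402 − 0.0458)t) → ln(1.47095) = 0.0944·t
t = 0.38591 / 0.0944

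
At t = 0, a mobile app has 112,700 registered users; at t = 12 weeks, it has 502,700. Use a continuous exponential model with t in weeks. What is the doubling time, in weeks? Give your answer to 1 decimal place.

r = ln(502700/112700) / 12 = ln(4.46051) / 12 ≈ 0.124605 per week
doubling time = ln 2 / |r| = 0.69315 / 0.124605

doubling time ≈ 5.6 weeks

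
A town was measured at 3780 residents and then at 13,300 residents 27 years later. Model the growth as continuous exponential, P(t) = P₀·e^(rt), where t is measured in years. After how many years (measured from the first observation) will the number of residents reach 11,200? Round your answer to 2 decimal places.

t ≈ 23.31 years

r = ln(13300/3780) / 27 ≈ 0.046594 per year
t = ln(11200/3780) / r = 1.08619 / 0.046594 ≈ 23.312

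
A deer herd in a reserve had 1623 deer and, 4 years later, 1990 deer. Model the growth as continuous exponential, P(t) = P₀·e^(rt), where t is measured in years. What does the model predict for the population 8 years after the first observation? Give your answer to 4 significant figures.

r = ln(1990/1623) / 4 ≈ 0.050965 per year
P(8) = 1623 · e^(0.050965·8) = 1623 · 1.50338 ≈ 2439.99

≈ 2,440 deer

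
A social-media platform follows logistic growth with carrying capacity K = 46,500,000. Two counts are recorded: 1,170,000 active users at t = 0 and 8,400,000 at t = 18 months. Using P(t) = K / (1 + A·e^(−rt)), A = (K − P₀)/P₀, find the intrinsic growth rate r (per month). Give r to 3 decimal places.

A = (46500000 − 1170000)/1170000 = 38.74359
8400000 = 46500000/(1 + 38.74359·e^(−r·18)) → e^(−18r) = (5.53571 − 1)/38.74359 = 0.11707
r = −ln(0.11707)/18 = 2.14498/18

r ≈ 0.119 per month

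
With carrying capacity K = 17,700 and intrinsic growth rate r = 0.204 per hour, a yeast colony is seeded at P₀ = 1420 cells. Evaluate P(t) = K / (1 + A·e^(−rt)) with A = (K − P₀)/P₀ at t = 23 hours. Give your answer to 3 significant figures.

≈ 16,000 cells

A = (17700 − 1420)/1420 = 11.46479
P(23) = 17700 / (1 + 11.46479·e^(−0.204·23)) = 17700 / (1 + 11.46479·0.009168)
= 17700 / 1.10511 ≈ 16016.46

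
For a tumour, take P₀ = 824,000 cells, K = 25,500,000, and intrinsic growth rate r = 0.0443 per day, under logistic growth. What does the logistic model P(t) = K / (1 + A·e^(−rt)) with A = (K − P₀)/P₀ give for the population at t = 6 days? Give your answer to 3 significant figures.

A = (25500000 − 824000)/824000 = 29.9466
P(6) = 25500000 / (1 + 29.9466·e^(−0.0443·6)) = 25500000 / (1 + 29.9466·0.766592)
= 25500000 / 23.95684 ≈ 1064414.24

≈ 1,060,000 cells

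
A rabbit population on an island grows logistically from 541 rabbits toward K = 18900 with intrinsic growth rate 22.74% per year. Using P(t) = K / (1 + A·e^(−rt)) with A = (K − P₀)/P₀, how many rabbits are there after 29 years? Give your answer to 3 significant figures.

A = (18900 − 541)/541 = 33.9353
P(29) = 18900 / (1 + 33.9353·e^(−0.2274·29)) = 18900 / (1 + 33.9353·0.001368)
= 18900 / 1.04641 ≈ 18061.68

≈ 18,100 rabbits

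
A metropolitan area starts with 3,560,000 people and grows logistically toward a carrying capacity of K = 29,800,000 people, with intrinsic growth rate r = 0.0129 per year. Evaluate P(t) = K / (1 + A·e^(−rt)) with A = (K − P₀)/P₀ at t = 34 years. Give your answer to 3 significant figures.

A = (29800000 − 3560000)/3560000 = 7.37079
P(34) = 29800000 / (1 + 7.37079·e^(−0.0129·34)) = 29800000 / (1 + 7.37079·0.644939)
= 29800000 / 5.75371 ≈ 5179270.99

≈ 5,180,000 people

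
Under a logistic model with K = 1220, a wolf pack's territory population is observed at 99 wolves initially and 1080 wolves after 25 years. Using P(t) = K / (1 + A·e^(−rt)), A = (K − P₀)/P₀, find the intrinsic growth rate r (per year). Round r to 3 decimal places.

r ≈ 0.179 per year

A = (1220 − 99)/99 = 11.32323
1080 = 1220/(1 + 11.32323·e^(−r·25)) → e^(−25r) = (1.12963 − 1)/11.32323 = 0.011448
r = −ln(0.011448)/25 = 4.46993/25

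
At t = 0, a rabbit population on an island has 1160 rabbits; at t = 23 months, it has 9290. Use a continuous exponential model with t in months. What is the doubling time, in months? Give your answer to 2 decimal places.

doubling time ≈ 7.66 months

r = ln(9290/1160) / 23 = ln(8.00862) / 23 ≈ 0.090457 per month
doubling time = ln 2 / |r| = 0.69315 / 0.090457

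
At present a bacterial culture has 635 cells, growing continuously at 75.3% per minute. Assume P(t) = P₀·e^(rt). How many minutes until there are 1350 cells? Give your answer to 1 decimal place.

1350 = 635 · e^(0.753·t)
t = ln(1350/635) / 0.753 = ln(2.12598) / 0.753 = 0.75423 / 0.753

t ≈ 1.0 minutes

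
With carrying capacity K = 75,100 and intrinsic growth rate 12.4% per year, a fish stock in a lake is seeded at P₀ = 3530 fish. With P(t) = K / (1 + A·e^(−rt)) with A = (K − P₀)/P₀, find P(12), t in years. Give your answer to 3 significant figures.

A = (75100 − 3530)/3530 = 20.27479
P(12) = 75100 / (1 + 20.27479·e^(−0.124·12)) = 75100 / (1 + 20.27479·0.225824)
= 75100 / 5.57853 ≈ 13462.33

≈ 13,500 fish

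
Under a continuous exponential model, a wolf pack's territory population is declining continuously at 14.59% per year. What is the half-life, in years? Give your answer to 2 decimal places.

half-life = ln(2) / |r| = 0.69315 / 0.1459

half-life ≈ 4.75 years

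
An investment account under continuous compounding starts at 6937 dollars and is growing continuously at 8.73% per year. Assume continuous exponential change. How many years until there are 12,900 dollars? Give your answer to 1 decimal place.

12900 = 6937 · e^(0.0873·t)
t = ln(12900/6937) / 0.0873 = ln(1.85959) / 0.0873 = 0.62036 / 0.0873

t ≈ 7.1 years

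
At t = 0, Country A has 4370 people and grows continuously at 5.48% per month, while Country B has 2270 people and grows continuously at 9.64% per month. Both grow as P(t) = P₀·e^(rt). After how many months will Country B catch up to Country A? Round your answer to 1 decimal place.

t ≈ 15.7 months

4370·e^(0.0548t) = 2270·e^(0.0964t)
4370/2270 = e^((0.0964 − 0.0548)t) → ln(1.92511) = 0.0416·t
t = 0.65498 / 0.0416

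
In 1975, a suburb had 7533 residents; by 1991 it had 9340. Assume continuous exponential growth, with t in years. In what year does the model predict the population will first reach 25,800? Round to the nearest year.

year 2067

r = ln(9340/7533) / 16 = 0.21501/16 ≈ 0.013438 per year
t = ln(25800/7533) / r = 1.23108/0.013438 ≈ 91.61 years after 1975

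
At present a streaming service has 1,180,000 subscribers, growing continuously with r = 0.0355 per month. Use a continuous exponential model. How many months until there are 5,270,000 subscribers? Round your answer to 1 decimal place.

5270000 = 1180000 · e^(0.0355·t)
t = ln(5270000/1180000) / 0.0355 = ln(4.4661) / 0.0355 = 1.49652 / 0.0355

t ≈ 42.2 months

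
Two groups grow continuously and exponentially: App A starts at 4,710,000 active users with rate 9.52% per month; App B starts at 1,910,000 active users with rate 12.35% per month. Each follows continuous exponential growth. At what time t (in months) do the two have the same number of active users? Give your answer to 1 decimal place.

4710000·e^(0.0952t) = 1910000·e^(0.1235t)
4710000/1910000 = e^((0.1235 − 0.0952)t) → ln(2.46597) = 0.0283·t
t = 0.90258 / 0.0283

t ≈ 31.9 months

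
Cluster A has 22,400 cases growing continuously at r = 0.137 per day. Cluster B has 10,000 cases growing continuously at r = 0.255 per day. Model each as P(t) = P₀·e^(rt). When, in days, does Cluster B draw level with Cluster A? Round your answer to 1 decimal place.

t ≈ 6.8 days

22400·e^(0.137t) = 10000·e^(0.255t)
22400/10000 = e^((0.255 − 0.137)t) → ln(2.24) = 0.118·t
t = 0.80648 / 0.118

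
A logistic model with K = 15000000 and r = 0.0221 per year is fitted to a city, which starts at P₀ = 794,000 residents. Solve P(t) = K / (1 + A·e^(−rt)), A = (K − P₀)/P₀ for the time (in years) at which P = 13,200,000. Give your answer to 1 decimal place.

A = (15000000 − 794000)/794000 = 17.89169
13200000 = 15000000/(1 + 17.89169·e^(−0.0221t)) → 1 + 17.89169·e^(−0.0221t) = 1.13636
e^(−0.0221t) = 0.007622 → t = ln(131.20571)/0.0221 = 4.87677/0.0221

t ≈ 220.7 years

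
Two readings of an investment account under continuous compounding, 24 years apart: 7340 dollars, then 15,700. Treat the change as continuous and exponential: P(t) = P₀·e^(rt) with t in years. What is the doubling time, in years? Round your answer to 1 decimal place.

r = ln(15700/7340) / 24 = ln(2.13896) / 24 ≈ 0.03168 per year
doubling time = ln 2 / |r| = 0.69315 / 0.03168

doubling time ≈ 21.9 years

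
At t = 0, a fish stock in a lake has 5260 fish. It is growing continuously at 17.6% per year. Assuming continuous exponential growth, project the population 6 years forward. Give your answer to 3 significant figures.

≈ 15,100 fish

P(6) = 5260 · e^(0.176·6) = 5260 · e^(1.056)
= 5260 · 2.87485 ≈ 15121.7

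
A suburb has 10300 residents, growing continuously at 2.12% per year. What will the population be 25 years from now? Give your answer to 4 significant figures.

P(25) = 10300 · e^(0.0212·25) = 10300 · e^(0.53)
= 10300 · 1.69893 ≈ 17499

≈ 17,500 residents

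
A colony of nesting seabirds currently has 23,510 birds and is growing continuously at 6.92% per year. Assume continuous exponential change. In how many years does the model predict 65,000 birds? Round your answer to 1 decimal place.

t ≈ 14.7 years

65000 = 23510 · e^(0.0692·t)
t = ln(65000/23510) / 0.0692 = ln(2.76478) / 0.0692 = 1.01696 / 0.0692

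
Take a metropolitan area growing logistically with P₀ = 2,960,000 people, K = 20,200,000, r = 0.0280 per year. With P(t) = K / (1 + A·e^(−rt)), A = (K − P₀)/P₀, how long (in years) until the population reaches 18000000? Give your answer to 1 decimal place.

t ≈ 138.0 years

A = (20200000 − 2960000)/2960000 = 5.82432
18000000 = 20200000/(1 + 5.82432·e^(−0.028t)) → 1 + 5.82432·e^(−0.028t) = 1.12222
e^(−0.028t) = 0.020985 → t = ln(47.65356)/0.028 = 3.86396/0.028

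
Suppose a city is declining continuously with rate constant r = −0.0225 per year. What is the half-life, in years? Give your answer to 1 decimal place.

half-life ≈ 30.8 years

half-life = ln(2) / |r| = 0.69315 / 0.0225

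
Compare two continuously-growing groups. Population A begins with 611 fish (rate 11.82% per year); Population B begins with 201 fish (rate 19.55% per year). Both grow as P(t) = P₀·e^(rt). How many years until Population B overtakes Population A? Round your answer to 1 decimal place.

t ≈ 14.4 years

611·e^(0.1182t) = 201·e^(0.1955t)
611/201 = e^((0.1955 − 0.1182)t) → ln(3.0398) = 0.0773·t
t = 1.11179 / 0.0773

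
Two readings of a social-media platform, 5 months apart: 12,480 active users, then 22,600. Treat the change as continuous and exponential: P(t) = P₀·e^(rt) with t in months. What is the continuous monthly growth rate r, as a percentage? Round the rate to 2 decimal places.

r ≈ 11.88% per month

22600 = 12480 · e^(r·5)
e^(5r) = 22600/12480 = 1.8109
r = ln(1.8109) / 5 = 0.59382 / 5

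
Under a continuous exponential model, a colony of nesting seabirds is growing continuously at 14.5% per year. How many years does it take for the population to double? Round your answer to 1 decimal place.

doubling time = ln(2) / |r| = 0.69315 / 0.145

doubling time ≈ 4.8 years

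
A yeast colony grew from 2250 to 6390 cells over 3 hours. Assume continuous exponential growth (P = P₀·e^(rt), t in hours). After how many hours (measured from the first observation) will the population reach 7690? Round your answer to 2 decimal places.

t ≈ 3.53 hours

r = ln(6390/2250) / 3 ≈ 0.347935 per hour
t = ln(7690/2250) / r = 1.22899 / 0.347935 ≈ 3.532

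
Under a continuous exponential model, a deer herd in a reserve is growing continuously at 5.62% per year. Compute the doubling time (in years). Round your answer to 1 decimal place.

doubling time = ln(2) / |r| = 0.69315 / 0.0562

doubling time ≈ 12.3 years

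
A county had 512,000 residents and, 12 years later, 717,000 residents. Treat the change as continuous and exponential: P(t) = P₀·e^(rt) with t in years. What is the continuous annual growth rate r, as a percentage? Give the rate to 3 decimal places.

r ≈ 2.806% per year

717000 = 512000 · e^(r·12)
e^(12r) = 717000/512000 = 1.40039
r = ln(1.40039) / 12 = 0.33675 / 12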